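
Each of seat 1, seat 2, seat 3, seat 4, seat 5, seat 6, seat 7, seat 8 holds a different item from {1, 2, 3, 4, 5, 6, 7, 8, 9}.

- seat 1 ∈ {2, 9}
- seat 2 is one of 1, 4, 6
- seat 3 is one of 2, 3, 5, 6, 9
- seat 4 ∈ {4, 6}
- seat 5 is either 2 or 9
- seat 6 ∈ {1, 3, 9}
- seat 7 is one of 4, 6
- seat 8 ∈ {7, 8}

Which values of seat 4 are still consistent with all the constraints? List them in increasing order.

4, 6

seat 1 and seat 5 between them cover only {2, 9} — a naked pair. Remove those values from seat 3, seat 6.
The 2 variables seat 4 and seat 7 are confined to {4, 6}, which locks those values in; drop them from seat 2, seat 3.
seat 2 must be 1 (only option left). Strike 1 from seat 6.
seat 6 must be 3 (only option left). Eliminate 3 elsewhere: seat 3.
That leaves seat 3 = 5.
No further eliminations apply; seat 4 can still be any of 4, 6.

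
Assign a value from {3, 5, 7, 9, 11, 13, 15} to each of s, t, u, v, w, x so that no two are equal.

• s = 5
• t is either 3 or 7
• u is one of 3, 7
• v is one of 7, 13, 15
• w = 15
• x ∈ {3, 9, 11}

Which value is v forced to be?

13

s must be 5 (only option left).
That leaves w = 15. Strike 15 from v.
The 2 variables t and u are confined to {3, 7}, which locks those values in; drop them from v, x.
So v = 13.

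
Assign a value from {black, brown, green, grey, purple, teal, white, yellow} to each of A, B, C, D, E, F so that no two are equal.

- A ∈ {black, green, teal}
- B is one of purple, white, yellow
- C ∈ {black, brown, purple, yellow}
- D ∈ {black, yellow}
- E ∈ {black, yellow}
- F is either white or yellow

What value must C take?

The 2 variables D and E are confined to {black, yellow}, which locks those values in; drop them from A, B, C, F.
F has just one choice, so F = white. Strike white from B.
B has just one choice, so B = purple. Strike purple from C.
So C = brown.

brown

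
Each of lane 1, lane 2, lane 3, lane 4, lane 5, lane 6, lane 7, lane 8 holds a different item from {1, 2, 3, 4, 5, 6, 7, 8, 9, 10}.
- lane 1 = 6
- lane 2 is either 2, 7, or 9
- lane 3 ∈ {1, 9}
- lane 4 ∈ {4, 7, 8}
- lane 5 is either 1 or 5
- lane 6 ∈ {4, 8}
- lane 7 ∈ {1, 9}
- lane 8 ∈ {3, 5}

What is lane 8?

lane 1 has just one choice, so lane 1 = 6.
The 2 variables lane 3 and lane 7 are confined to {1, 9}, which locks those values in; drop them from lane 2, lane 5.
lane 5's domain is down to {5}, so lane 5 = 5. Remove 5 from lane 8.
So lane 8 = 3.

3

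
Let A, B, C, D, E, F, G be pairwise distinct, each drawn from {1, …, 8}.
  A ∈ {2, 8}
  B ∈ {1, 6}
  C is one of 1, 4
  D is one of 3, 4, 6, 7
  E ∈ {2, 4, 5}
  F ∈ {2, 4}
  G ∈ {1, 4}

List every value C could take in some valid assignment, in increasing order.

1, 4

C and G share exactly the 2 values {1, 4}; by pigeonhole those values go to them, so strike 1, 4 from B, D, E, F.
B must be 6 (only option left). Remove 6 from D.
F must be 2 (only option left). So A, E can't be 2.
A has just one choice, so A = 8.
E must be 5 (only option left).
No further eliminations apply; C can still be any of 1, 4.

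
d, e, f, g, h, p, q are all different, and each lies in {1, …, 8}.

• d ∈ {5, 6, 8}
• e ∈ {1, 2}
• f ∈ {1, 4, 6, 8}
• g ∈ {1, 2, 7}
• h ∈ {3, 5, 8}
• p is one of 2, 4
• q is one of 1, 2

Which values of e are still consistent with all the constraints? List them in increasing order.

1, 2

e and q between them cover only {1, 2} — a naked pair. Remove those values from f, g, p.
g must be 7 (only option left).
That leaves p = 4. Remove 4 from f.
No further eliminations apply; e can still be any of 1, 2.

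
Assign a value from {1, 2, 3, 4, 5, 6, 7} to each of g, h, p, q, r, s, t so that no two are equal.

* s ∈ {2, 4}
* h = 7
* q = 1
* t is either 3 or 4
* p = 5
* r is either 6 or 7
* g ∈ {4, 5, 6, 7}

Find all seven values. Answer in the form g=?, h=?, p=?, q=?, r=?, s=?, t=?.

g=4, h=7, p=5, q=1, r=6, s=2, t=3

h has just one choice, so h = 7. Remove 7 from g, r.
p has just one choice, so p = 5. Eliminate 5 elsewhere: g.
That leaves q = 1.
That leaves r = 6. Eliminate 6 elsewhere: g.
That leaves g = 4. Strike 4 from s, t.
s's domain is down to {2}, so s = 2.
t has just one choice, so t = 3.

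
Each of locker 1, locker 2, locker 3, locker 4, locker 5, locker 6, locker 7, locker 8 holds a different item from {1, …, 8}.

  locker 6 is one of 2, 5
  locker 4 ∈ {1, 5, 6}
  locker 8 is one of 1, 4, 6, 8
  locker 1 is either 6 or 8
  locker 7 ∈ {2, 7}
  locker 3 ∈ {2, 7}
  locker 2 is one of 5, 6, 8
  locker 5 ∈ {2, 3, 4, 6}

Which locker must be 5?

locker 6

Among the 8 variables, 3 fits only locker 5 (and all 8 values in {1, 2, 3, 4, 5, 6, 7, 8} must be used), so locker 5 = 3.
The 7 still-open variables draw from only 7 values {1, 2, 4, 5, 6, 7, 8}, so each is used; only locker 8 can be 4, hence locker 8 = 4.
The 6 still-open variables together cover exactly {1, 2, 5, 6, 7, 8} — 6 values for 6 variables — and 1 appears only in locker 4's list, so locker 4 = 1.
locker 3 and locker 7 between them cover only {2, 7} — a naked pair. Remove those values from locker 6.
So 5 goes to locker 6.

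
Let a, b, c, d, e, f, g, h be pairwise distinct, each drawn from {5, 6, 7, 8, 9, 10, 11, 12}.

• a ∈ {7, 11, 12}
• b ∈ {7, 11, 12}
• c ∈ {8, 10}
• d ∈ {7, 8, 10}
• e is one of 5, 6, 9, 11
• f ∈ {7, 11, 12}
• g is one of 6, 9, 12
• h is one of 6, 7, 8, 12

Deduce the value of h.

6

Among the 8 variables, 5 fits only e (and all 8 values in {5, 6, 7, 8, 9, 10, 11, 12} must be used), so e = 5.
The 7 still-open variables together cover exactly {6, 7, 8, 9, 10, 11, 12} — 7 values for 7 variables — and 9 appears only in g's list, so g = 9.
The 6 still-open variables draw from only 6 values {6, 7, 8, 10, 11, 12}, so each is used; only h can be 6, hence h = 6.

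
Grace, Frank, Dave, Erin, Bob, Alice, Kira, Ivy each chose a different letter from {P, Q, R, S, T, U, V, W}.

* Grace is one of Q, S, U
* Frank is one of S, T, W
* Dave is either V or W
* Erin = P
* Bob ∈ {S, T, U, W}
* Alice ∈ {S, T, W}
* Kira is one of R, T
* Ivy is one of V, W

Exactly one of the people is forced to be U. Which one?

Erin's domain is down to {P}, so Erin = P.
The 7 still-open variables draw from only 7 values {Q, R, S, T, U, V, W}, so each is used; only Grace can be Q, hence Grace = Q.
Among the 6 still-open variables, R fits only Kira (and all 6 values in {R, S, T, U, V, W} must be used), so Kira = R.
Among the 5 still-open variables, U fits only Bob (and all 5 values in {S, T, U, V, W} must be used), so Bob = U.

Bob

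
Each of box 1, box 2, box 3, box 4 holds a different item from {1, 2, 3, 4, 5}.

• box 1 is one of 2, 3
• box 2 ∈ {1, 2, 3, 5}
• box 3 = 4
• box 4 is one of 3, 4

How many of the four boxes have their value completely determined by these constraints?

box 3's domain is down to {4}, so box 3 = 4. Strike 4 from box 4.
box 4's domain is down to {3}, so box 4 = 3. Eliminate 3 elsewhere: box 1, box 2.
box 1 has just one choice, so box 1 = 2. Strike 2 from box 2.
Determined: box 1=2, box 3=4, box 4=3. The other boxes each still have more than one consistent value. That makes 3.

3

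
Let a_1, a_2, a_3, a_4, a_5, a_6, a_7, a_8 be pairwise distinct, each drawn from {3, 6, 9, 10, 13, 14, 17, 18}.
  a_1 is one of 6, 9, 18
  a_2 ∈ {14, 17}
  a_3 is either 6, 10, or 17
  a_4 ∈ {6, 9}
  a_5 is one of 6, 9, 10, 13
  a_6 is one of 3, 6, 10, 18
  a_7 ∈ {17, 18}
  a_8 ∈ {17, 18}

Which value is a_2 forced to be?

The 8 variables together cover exactly {3, 6, 9, 10, 13, 14, 17, 18} — 8 values for 8 variables — and 3 appears only in a_6's list, so a_6 = 3.
The 7 still-open variables draw from only 7 values {6, 9, 10, 13, 14, 17, 18}, so each is used; only a_5 can be 13, hence a_5 = 13.
The 6 still-open variables together cover exactly {6, 9, 10, 14, 17, 18} — 6 values for 6 variables — and 10 appears only in a_3's list, so a_3 = 10.
Among the 5 still-open variables, 14 fits only a_2 (and all 5 values in {6, 9, 14, 17, 18} must be used), so a_2 = 14.

14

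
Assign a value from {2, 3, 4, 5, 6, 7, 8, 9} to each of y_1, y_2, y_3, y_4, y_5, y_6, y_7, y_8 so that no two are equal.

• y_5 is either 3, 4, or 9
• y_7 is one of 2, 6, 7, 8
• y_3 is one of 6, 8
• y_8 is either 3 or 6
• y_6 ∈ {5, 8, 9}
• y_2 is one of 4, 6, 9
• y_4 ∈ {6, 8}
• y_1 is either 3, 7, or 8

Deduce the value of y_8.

3

Among the 8 variables, 2 fits only y_7 (and all 8 values in {2, 3, 4, 5, 6, 7, 8, 9} must be used), so y_7 = 2.
The 7 still-open variables draw from only 7 values {3, 4, 5, 6, 7, 8, 9}, so each is used; only y_6 can be 5, hence y_6 = 5.
The 6 still-open variables draw from only 6 values {3, 4, 6, 7, 8, 9}, so each is used; only y_1 can be 7, hence y_1 = 7.
The 2 variables y_3 and y_4 are confined to {6, 8}, which locks those values in; drop them from y_2, y_8.
So y_8 = 3.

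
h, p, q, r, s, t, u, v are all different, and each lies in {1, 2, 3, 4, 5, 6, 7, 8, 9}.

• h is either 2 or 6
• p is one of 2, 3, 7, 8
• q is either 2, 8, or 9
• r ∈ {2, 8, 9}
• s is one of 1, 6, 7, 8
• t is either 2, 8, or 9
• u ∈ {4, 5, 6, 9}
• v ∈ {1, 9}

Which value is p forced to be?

3

q, r, t between them cover only {2, 8, 9} — a naked triple. Remove those values from h, p, s, u, v.
h must be 6 (only option left). Eliminate 6 elsewhere: s, u.
That leaves v = 1. Eliminate 1 elsewhere: s.
s's domain is down to {7}, so s = 7. Eliminate 7 elsewhere: p.
So p = 3.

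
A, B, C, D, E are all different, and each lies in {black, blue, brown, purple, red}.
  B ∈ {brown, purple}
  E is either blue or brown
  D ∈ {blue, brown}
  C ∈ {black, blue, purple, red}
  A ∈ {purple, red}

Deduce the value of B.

The 5 variables draw from only 5 values {black, blue, brown, purple, red}, so each is used; only C can be black, hence C = black.
Among the 4 still-open variables, red fits only A (and all 4 values in {blue, brown, purple, red} must be used), so A = red.
The 3 still-open variables together cover exactly {blue, brown, purple} — 3 values for 3 variables — and purple appears only in B's list, so B = purple.

purple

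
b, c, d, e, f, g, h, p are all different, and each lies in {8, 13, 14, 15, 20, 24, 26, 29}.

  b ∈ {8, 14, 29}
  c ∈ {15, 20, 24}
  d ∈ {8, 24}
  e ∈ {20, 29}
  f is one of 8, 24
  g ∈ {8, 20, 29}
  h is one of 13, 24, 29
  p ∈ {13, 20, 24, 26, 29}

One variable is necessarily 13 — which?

h

The 8 variables draw from only 8 values {8, 13, 14, 15, 20, 24, 26, 29}, so each is used; only b can be 14, hence b = 14.
The 7 still-open variables together cover exactly {8, 13, 15, 20, 24, 26, 29} — 7 values for 7 variables — and 15 appears only in c's list, so c = 15.
The 6 still-open variables draw from only 6 values {8, 13, 20, 24, 26, 29}, so each is used; only p can be 26, hence p = 26.
Among the 5 still-open variables, 13 fits only h (and all 5 values in {8, 13, 20, 24, 29} must be used), so h = 13.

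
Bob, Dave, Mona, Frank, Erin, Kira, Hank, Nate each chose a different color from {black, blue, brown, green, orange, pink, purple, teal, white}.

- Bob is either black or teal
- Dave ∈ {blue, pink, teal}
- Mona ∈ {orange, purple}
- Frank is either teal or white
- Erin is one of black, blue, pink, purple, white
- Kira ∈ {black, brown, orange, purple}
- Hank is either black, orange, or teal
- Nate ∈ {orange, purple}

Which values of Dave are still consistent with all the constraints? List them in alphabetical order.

blue, pink

The 8 variables together cover exactly {black, blue, brown, orange, pink, purple, teal, white} — 8 values for 8 variables — and brown appears only in Kira's list, so Kira = brown.
Mona and Nate share exactly the 2 values {orange, purple}; by pigeonhole those values go to them, so strike orange, purple from Erin, Hank.
The 2 variables Bob and Hank are confined to {black, teal}, which locks those values in; drop them from Dave, Frank, Erin.
Frank's domain is down to {white}, so Frank = white. Remove white from Erin.
No further eliminations apply; Dave can still be any of blue, pink.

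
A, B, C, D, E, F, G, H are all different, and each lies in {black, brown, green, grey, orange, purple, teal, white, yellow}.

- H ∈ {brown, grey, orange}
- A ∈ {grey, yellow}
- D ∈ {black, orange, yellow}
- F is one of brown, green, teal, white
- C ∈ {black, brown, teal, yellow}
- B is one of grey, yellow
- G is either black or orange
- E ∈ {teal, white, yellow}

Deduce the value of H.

brown

The 8 variables draw from only 8 values {black, brown, green, grey, orange, teal, white, yellow}, so each is used; only F can be green, hence F = green.
The 7 still-open variables together cover exactly {black, brown, grey, orange, teal, white, yellow} — 7 values for 7 variables — and white appears only in E's list, so E = white.
The 6 still-open variables draw from only 6 values {black, brown, grey, orange, teal, yellow}, so each is used; only C can be teal, hence C = teal.
Among the 5 still-open variables, brown fits only H (and all 5 values in {black, brown, grey, orange, yellow} must be used), so H = brown.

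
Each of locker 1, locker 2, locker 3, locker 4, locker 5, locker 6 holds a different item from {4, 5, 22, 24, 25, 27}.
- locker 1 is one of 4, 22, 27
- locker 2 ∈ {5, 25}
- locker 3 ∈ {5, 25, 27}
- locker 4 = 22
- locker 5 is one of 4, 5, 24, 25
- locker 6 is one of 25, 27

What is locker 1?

locker 4's domain is down to {22}, so locker 4 = 22. Remove 22 from locker 1.
The 5 still-open variables draw from only 5 values {4, 5, 24, 25, 27}, so each is used; only locker 5 can be 24, hence locker 5 = 24.
Among the 4 still-open variables, 4 fits only locker 1 (and all 4 values in {4, 5, 25, 27} must be used), so locker 1 = 4.

4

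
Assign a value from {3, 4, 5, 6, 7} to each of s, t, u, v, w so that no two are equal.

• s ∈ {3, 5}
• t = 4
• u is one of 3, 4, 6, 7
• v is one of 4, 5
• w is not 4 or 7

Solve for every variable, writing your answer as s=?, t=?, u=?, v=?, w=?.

s=3, t=4, u=7, v=5, w=6

t has just one choice, so t = 4. So u, v can't be 4.
v has just one choice, so v = 5. So s, w can't be 5.
s has just one choice, so s = 3. Strike 3 from u, w.
w must be 6 (only option left). Eliminate 6 elsewhere: u.
That leaves u = 7.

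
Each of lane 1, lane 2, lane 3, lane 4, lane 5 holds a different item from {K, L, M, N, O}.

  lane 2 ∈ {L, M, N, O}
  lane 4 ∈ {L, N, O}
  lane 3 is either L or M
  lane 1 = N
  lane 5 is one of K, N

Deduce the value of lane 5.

K

lane 1's domain is down to {N}, so lane 1 = N. Remove N from lane 2, lane 4, lane 5.
So lane 5 = K.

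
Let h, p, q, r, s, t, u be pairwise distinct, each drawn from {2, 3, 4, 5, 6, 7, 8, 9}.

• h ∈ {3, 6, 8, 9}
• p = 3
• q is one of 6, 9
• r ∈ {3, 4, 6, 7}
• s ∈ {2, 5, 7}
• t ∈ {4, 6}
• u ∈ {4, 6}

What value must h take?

8

p has just one choice, so p = 3. So h, r can't be 3.
t and u share exactly the 2 values {4, 6}; by pigeonhole those values go to them, so strike 4, 6 from h, q, r.
That leaves q = 9. Eliminate 9 elsewhere: h.
So h = 8.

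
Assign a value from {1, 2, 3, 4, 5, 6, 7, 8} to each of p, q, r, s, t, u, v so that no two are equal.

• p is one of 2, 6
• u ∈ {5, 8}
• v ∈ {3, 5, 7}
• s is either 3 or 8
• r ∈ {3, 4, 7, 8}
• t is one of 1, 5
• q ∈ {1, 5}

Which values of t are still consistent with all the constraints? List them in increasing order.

1, 5

The 2 variables q and t are confined to {1, 5}, which locks those values in; drop them from u, v.
u must be 8 (only option left). So r, s can't be 8.
s's domain is down to {3}, so s = 3. Strike 3 from r, v.
v must be 7 (only option left). Strike 7 from r.
That leaves r = 4.
No further eliminations apply; t can still be any of 1, 5.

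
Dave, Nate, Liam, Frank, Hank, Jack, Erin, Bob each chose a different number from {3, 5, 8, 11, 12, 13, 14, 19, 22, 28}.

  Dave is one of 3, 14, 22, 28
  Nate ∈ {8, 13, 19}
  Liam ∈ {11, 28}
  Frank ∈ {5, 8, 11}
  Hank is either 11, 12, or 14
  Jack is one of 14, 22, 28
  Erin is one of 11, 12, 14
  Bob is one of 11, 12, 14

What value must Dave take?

Hank, Erin, Bob between them cover only {11, 12, 14} — a naked triple. Remove those values from Dave, Liam, Frank, Jack.
That leaves Liam = 28. So Dave, Jack can't be 28.
Jack has just one choice, so Jack = 22. Remove 22 from Dave.
So Dave = 3.

3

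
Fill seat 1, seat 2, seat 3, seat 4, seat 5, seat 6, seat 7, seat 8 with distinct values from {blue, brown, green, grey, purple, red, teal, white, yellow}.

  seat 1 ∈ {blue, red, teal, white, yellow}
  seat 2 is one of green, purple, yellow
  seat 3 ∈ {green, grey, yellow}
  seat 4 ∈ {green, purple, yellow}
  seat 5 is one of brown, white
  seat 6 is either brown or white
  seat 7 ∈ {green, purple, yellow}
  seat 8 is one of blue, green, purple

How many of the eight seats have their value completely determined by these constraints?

2

seat 5 and seat 6 share exactly the 2 values {brown, white}; by pigeonhole those values go to them, so strike brown, white from seat 1.
seat 2, seat 4, seat 7 share exactly the 3 values {green, purple, yellow}; by pigeonhole those values go to them, so strike green, purple, yellow from seat 1, seat 3, seat 8.
seat 3 has just one choice, so seat 3 = grey.
seat 8 must be blue (only option left). So seat 1 can't be blue.
Determined: seat 3=grey, seat 8=blue. The other seats each still have more than one consistent value. That makes 2.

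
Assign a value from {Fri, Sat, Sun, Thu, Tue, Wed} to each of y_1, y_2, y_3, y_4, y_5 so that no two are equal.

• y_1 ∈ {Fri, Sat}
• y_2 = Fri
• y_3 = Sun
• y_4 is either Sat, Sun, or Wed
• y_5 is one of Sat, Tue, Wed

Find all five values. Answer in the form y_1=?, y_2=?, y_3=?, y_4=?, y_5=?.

y_1=Sat, y_2=Fri, y_3=Sun, y_4=Wed, y_5=Tue

y_2's domain is down to {Fri}, so y_2 = Fri. Strike Fri from y_1.
That leaves y_3 = Sun. Strike Sun from y_4.
y_1 must be Sat (only option left). Strike Sat from y_4, y_5.
y_4's domain is down to {Wed}, so y_4 = Wed. So y_5 can't be Wed.
That leaves y_5 = Tue.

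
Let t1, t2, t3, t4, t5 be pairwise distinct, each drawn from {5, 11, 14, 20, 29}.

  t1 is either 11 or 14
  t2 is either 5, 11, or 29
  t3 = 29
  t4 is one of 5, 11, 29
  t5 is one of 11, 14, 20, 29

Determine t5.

t3's domain is down to {29}, so t3 = 29. So t2, t4, t5 can't be 29.
Among the 4 still-open variables, 20 fits only t5 (and all 4 values in {5, 11, 14, 20} must be used), so t5 = 20.

20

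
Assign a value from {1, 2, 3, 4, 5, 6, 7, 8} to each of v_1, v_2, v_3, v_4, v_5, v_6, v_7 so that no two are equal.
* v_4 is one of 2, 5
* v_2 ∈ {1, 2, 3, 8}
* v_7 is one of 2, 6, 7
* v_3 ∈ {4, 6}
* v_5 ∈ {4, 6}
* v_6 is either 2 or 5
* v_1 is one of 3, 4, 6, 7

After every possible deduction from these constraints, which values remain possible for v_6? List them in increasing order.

2, 5

v_3 and v_5 share exactly the 2 values {4, 6}; by pigeonhole those values go to them, so strike 4, 6 from v_1, v_7.
v_4 and v_6 between them cover only {2, 5} — a naked pair. Remove those values from v_2, v_7.
That leaves v_7 = 7. So v_1 can't be 7.
v_1 must be 3 (only option left). Strike 3 from v_2.
No further eliminations apply; v_6 can still be any of 2, 5.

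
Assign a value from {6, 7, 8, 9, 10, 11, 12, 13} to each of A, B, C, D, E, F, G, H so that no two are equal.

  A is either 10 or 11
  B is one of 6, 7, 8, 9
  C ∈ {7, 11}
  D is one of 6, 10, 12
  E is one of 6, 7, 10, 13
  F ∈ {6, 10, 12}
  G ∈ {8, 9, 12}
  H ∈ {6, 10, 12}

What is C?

7

Among the 8 variables, 13 fits only E (and all 8 values in {6, 7, 8, 9, 10, 11, 12, 13} must be used), so E = 13.
D, F, H share exactly the 3 values {6, 10, 12}; by pigeonhole those values go to them, so strike 6, 10, 12 from A, B, G.
A must be 11 (only option left). Eliminate 11 elsewhere: C.
So C = 7.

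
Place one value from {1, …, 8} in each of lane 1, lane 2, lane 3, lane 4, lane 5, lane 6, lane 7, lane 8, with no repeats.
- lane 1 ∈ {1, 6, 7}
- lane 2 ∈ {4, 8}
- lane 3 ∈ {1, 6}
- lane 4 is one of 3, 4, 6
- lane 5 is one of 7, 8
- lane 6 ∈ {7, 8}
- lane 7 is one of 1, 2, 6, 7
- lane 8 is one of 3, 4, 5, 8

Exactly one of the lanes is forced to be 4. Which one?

The 8 variables together cover exactly {1, 2, 3, 4, 5, 6, 7, 8} — 8 values for 8 variables — and 2 appears only in lane 7's list, so lane 7 = 2.
The 7 still-open variables draw from only 7 values {1, 3, 4, 5, 6, 7, 8}, so each is used; only lane 8 can be 5, hence lane 8 = 5.
Among the 6 still-open variables, 3 fits only lane 4 (and all 6 values in {1, 3, 4, 6, 7, 8} must be used), so lane 4 = 3.
The 5 still-open variables together cover exactly {1, 4, 6, 7, 8} — 5 values for 5 variables — and 4 appears only in lane 2's list, so lane 2 = 4.

lane 2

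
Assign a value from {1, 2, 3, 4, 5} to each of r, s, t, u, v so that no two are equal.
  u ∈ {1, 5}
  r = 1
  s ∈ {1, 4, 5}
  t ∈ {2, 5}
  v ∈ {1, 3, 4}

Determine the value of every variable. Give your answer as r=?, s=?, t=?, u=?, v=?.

r's domain is down to {1}, so r = 1. Remove 1 from s, u, v.
u must be 5 (only option left). Remove 5 from s, t.
s's domain is down to {4}, so s = 4. Strike 4 from v.
t must be 2 (only option left).
That leaves v = 3.

r=1, s=4, t=2, u=5, v=3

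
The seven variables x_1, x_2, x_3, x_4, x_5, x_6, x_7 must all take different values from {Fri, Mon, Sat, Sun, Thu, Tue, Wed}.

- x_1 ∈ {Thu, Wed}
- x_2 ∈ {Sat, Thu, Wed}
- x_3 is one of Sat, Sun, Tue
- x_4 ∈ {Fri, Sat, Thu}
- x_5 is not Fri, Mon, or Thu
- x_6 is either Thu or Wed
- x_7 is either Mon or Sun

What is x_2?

Sat

Among the 7 variables, Fri fits only x_4 (and all 7 values in {Fri, Mon, Sat, Sun, Thu, Tue, Wed} must be used), so x_4 = Fri.
The 6 still-open variables together cover exactly {Mon, Sat, Sun, Thu, Tue, Wed} — 6 values for 6 variables — and Mon appears only in x_7's list, so x_7 = Mon.
x_1 and x_6 share exactly the 2 values {Thu, Wed}; by pigeonhole those values go to them, so strike Thu, Wed from x_2, x_5.
So x_2 = Sat.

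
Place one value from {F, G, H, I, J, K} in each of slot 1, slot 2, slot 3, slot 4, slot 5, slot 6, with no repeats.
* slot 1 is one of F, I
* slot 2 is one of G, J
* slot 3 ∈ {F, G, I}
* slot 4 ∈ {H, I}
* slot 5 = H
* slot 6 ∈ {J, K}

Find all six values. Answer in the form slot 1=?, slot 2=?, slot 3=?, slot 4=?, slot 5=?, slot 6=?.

slot 5's domain is down to {H}, so slot 5 = H. Eliminate H elsewhere: slot 4.
That leaves slot 4 = I. Strike I from slot 1, slot 3.
slot 1 must be F (only option left). Eliminate F elsewhere: slot 3.
slot 3 must be G (only option left). Eliminate G elsewhere: slot 2.
slot 2's domain is down to {J}, so slot 2 = J. Remove J from slot 6.
slot 6 has just one choice, so slot 6 = K.

slot 1=F, slot 2=J, slot 3=G, slot 4=I, slot 5=H, slot 6=K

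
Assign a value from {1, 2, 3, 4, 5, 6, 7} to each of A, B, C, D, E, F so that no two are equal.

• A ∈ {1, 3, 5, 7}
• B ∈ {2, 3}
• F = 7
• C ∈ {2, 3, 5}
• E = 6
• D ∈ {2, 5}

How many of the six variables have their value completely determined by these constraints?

E has just one choice, so E = 6.
F has just one choice, so F = 7. Strike 7 from A.
The 4 still-open variables together cover exactly {1, 2, 3, 5} — 4 values for 4 variables — and 1 appears only in A's list, so A = 1.
Determined: A=1, E=6, F=7. The other variables each still have more than one consistent value. That makes 3.

3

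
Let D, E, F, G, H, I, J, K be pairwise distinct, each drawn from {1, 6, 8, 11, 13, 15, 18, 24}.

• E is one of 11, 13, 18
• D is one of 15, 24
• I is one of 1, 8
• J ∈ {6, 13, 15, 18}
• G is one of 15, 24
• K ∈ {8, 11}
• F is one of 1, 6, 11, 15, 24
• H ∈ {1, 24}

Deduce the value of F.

6

The 2 variables D and G are confined to {15, 24}, which locks those values in; drop them from F, H, J.
H has just one choice, so H = 1. Strike 1 from F, I.
I must be 8 (only option left). Remove 8 from K.
K has just one choice, so K = 11. So E, F can't be 11.
So F = 6.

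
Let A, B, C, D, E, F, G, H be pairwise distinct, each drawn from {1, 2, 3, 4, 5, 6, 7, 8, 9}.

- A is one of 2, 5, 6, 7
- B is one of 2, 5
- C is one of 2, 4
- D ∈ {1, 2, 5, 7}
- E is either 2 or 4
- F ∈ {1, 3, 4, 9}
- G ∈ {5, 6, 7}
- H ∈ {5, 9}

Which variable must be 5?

B

Among the 8 variables, 3 fits only F (and all 8 values in {1, 2, 3, 4, 5, 6, 7, 9} must be used), so F = 3.
The 7 still-open variables draw from only 7 values {1, 2, 4, 5, 6, 7, 9}, so each is used; only D can be 1, hence D = 1.
The 6 still-open variables draw from only 6 values {2, 4, 5, 6, 7, 9}, so each is used; only H can be 9, hence H = 9.
C and E between them cover only {2, 4} — a naked pair. Remove those values from A, B.
So 5 goes to B.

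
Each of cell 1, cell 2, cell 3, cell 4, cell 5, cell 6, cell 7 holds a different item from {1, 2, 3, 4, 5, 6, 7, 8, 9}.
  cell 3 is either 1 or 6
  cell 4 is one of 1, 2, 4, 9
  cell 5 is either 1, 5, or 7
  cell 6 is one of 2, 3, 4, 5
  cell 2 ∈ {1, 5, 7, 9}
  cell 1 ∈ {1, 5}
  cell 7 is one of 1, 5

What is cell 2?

9

The 2 variables cell 1 and cell 7 are confined to {1, 5}, which locks those values in; drop them from cell 2, cell 3, cell 4, cell 5, cell 6.
cell 3 must be 6 (only option left).
cell 5's domain is down to {7}, so cell 5 = 7. So cell 2 can't be 7.
So cell 2 = 9.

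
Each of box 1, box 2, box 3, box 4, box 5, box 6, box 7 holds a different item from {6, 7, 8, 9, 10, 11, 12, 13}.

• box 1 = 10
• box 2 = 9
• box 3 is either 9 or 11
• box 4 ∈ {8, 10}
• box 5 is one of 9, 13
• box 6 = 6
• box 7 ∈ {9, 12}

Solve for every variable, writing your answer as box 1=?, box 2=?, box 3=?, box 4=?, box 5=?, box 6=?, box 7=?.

box 1=10, box 2=9, box 3=11, box 4=8, box 5=13, box 6=6, box 7=12

box 1's domain is down to {10}, so box 1 = 10. Strike 10 from box 4.
box 2 has just one choice, so box 2 = 9. So box 3, box 5, box 7 can't be 9.
That leaves box 3 = 11.
box 4's domain is down to {8}, so box 4 = 8.
box 5 has just one choice, so box 5 = 13.
That leaves box 6 = 6.
box 7 has just one choice, so box 7 = 12.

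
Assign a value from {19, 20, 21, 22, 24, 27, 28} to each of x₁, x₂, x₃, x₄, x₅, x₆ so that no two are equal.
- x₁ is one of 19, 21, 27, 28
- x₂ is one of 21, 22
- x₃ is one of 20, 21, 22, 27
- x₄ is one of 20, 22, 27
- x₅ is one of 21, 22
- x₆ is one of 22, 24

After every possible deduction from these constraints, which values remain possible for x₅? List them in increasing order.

x₂ and x₅ share exactly the 2 values {21, 22}; by pigeonhole those values go to them, so strike 21, 22 from x₁, x₃, x₄, x₆.
That leaves x₆ = 24.
x₃ and x₄ between them cover only {20, 27} — a naked pair. Remove those values from x₁.
No further eliminations apply; x₅ can still be any of 21, 22.

21, 22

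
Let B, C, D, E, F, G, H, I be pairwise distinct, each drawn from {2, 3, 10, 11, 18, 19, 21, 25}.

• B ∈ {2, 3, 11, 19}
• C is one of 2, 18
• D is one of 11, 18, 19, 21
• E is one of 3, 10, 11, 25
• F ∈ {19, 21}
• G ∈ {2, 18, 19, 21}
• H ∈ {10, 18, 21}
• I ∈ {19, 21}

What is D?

11

The 8 variables draw from only 8 values {2, 3, 10, 11, 18, 19, 21, 25}, so each is used; only E can be 25, hence E = 25.
Among the 7 still-open variables, 3 fits only B (and all 7 values in {2, 3, 10, 11, 18, 19, 21} must be used), so B = 3.
Among the 6 still-open variables, 10 fits only H (and all 6 values in {2, 10, 11, 18, 19, 21} must be used), so H = 10.
Among the 5 still-open variables, 11 fits only D (and all 5 values in {2, 11, 18, 19, 21} must be used), so D = 11.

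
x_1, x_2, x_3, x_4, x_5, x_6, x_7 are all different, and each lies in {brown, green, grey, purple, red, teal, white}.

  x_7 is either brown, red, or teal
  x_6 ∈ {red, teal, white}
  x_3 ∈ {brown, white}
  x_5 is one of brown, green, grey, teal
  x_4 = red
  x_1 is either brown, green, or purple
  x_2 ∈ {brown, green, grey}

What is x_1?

purple

x_4 must be red (only option left). Remove red from x_6, x_7.
The 6 still-open variables draw from only 6 values {brown, green, grey, purple, teal, white}, so each is used; only x_1 can be purple, hence x_1 = purple.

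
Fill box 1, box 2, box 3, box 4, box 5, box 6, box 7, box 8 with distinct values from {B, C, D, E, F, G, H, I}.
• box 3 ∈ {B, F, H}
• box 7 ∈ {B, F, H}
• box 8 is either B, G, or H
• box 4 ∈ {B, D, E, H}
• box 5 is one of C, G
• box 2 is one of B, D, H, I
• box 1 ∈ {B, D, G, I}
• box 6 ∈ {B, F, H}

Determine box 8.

The 8 variables draw from only 8 values {B, C, D, E, F, G, H, I}, so each is used; only box 5 can be C, hence box 5 = C.
The 7 still-open variables together cover exactly {B, D, E, F, G, H, I} — 7 values for 7 variables — and E appears only in box 4's list, so box 4 = E.
box 3, box 6, box 7 share exactly the 3 values {B, F, H}; by pigeonhole those values go to them, so strike B, F, H from box 1, box 2, box 8.
So box 8 = G.

G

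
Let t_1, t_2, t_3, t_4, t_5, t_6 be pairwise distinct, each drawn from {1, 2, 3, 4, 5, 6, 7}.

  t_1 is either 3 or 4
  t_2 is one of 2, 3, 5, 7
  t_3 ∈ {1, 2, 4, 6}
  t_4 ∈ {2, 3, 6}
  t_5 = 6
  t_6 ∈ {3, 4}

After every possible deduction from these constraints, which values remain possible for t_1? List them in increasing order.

t_5 has just one choice, so t_5 = 6. Strike 6 from t_3, t_4.
The 2 variables t_1 and t_6 are confined to {3, 4}, which locks those values in; drop them from t_2, t_3, t_4.
That leaves t_4 = 2. Remove 2 from t_2, t_3.
t_3's domain is down to {1}, so t_3 = 1.
No further eliminations apply; t_1 can still be any of 3, 4.

3, 4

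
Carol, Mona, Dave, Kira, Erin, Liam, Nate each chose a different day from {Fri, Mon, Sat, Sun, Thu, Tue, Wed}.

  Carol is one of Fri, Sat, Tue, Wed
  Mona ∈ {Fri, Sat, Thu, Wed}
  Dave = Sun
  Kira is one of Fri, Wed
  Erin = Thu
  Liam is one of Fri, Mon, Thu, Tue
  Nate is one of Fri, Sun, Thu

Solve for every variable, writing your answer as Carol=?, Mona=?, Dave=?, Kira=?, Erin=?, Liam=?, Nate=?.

Dave has just one choice, so Dave = Sun. So Nate can't be Sun.
That leaves Erin = Thu. Eliminate Thu elsewhere: Mona, Liam, Nate.
Nate has just one choice, so Nate = Fri. So Carol, Mona, Kira, Liam can't be Fri.
Kira's domain is down to {Wed}, so Kira = Wed. Strike Wed from Carol, Mona.
That leaves Mona = Sat. So Carol can't be Sat.
That leaves Carol = Tue. Eliminate Tue elsewhere: Liam.
Liam's domain is down to {Mon}, so Liam = Mon.

Carol=Tue, Mona=Sat, Dave=Sun, Kira=Wed, Erin=Thu, Liam=Mon, Nate=Fri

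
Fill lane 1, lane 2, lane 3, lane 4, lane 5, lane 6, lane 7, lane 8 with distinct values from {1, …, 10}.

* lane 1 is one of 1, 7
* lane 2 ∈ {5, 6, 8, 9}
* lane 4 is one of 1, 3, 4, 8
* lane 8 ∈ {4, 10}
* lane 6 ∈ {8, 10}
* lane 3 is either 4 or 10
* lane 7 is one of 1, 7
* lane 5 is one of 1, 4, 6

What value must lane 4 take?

lane 1 and lane 7 share exactly the 2 values {1, 7}; by pigeonhole those values go to them, so strike 1, 7 from lane 4, lane 5.
lane 3 and lane 8 share exactly the 2 values {4, 10}; by pigeonhole those values go to them, so strike 4, 10 from lane 4, lane 5, lane 6.
lane 5 must be 6 (only option left). Remove 6 from lane 2.
lane 6's domain is down to {8}, so lane 6 = 8. Remove 8 from lane 2, lane 4.
So lane 4 = 3.

3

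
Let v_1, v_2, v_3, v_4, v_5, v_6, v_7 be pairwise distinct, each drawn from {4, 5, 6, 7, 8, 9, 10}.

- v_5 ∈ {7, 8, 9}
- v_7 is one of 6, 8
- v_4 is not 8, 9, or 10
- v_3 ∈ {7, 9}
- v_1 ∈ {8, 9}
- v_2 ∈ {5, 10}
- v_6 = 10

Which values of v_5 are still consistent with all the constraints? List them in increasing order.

7, 8, 9

v_6 must be 10 (only option left). So v_2 can't be 10.
v_2's domain is down to {5}, so v_2 = 5. Strike 5 from v_4.
Among the 5 still-open variables, 4 fits only v_4 (and all 5 values in {4, 6, 7, 8, 9} must be used), so v_4 = 4.
Among the 4 still-open variables, 6 fits only v_7 (and all 4 values in {6, 7, 8, 9} must be used), so v_7 = 6.
No further eliminations apply; v_5 can still be any of 7, 8, 9.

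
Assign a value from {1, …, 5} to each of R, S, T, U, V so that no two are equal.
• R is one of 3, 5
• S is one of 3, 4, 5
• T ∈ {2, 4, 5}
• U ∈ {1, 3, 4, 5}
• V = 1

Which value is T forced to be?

2

V must be 1 (only option left). Eliminate 1 elsewhere: U.
Among the 4 still-open variables, 2 fits only T (and all 4 values in {2, 3, 4, 5} must be used), so T = 2.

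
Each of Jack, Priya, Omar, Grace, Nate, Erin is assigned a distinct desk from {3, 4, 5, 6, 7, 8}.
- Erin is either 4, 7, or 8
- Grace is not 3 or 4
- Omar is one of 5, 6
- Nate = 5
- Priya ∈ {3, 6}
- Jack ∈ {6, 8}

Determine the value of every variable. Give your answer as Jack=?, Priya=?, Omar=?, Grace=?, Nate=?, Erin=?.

Nate has just one choice, so Nate = 5. So Omar, Grace can't be 5.
Omar has just one choice, so Omar = 6. Remove 6 from Jack, Priya, Grace.
That leaves Jack = 8. Strike 8 from Grace, Erin.
Priya must be 3 (only option left).
That leaves Grace = 7. Strike 7 from Erin.
That leaves Erin = 4.

Jack=8, Priya=3, Omar=6, Grace=7, Nate=5, Erin=4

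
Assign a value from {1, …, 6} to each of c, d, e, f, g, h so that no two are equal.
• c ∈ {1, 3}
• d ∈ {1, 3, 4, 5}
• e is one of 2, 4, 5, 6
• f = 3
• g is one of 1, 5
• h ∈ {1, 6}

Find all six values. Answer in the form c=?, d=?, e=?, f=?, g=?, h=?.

c=1, d=4, e=2, f=3, g=5, h=6

f must be 3 (only option left). Strike 3 from c, d.
c's domain is down to {1}, so c = 1. So d, g, h can't be 1.
g's domain is down to {5}, so g = 5. Strike 5 from d, e.
h must be 6 (only option left). Remove 6 from e.
d's domain is down to {4}, so d = 4. So e can't be 4.
e's domain is down to {2}, so e = 2.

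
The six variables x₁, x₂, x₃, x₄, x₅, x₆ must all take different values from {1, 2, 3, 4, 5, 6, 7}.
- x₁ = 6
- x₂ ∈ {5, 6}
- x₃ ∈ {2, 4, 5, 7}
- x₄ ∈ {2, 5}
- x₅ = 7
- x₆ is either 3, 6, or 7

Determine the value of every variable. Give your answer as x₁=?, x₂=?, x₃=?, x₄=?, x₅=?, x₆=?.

x₁ must be 6 (only option left). Eliminate 6 elsewhere: x₂, x₆.
x₂ must be 5 (only option left). Strike 5 from x₃, x₄.
That leaves x₄ = 2. Remove 2 from x₃.
x₅'s domain is down to {7}, so x₅ = 7. Remove 7 from x₃, x₆.
That leaves x₆ = 3.
x₃'s domain is down to {4}, so x₃ = 4.

x₁=6, x₂=5, x₃=4, x₄=2, x₅=7, x₆=3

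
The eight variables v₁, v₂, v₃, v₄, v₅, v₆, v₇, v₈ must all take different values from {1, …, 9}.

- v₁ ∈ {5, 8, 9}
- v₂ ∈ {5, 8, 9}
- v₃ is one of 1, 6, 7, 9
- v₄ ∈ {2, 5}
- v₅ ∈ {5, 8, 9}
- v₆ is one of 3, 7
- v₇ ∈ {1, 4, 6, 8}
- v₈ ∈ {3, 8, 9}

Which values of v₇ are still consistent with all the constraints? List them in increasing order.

1, 4, 6

v₁, v₂, v₅ between them cover only {5, 8, 9} — a naked triple. Remove those values from v₃, v₄, v₇, v₈.
v₄ must be 2 (only option left).
v₈ has just one choice, so v₈ = 3. Remove 3 from v₆.
v₆ must be 7 (only option left). Remove 7 from v₃.
No further eliminations apply; v₇ can still be any of 1, 4, 6.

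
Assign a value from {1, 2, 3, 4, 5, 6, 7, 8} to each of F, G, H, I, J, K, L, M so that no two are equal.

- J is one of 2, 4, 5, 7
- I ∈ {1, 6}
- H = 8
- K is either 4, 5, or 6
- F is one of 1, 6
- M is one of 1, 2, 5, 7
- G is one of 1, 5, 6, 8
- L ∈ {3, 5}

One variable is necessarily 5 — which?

G

H must be 8 (only option left). Strike 8 from G.
The 7 still-open variables draw from only 7 values {1, 2, 3, 4, 5, 6, 7}, so each is used; only L can be 3, hence L = 3.
F and I share exactly the 2 values {1, 6}; by pigeonhole those values go to them, so strike 1, 6 from G, K, M.
So 5 goes to G.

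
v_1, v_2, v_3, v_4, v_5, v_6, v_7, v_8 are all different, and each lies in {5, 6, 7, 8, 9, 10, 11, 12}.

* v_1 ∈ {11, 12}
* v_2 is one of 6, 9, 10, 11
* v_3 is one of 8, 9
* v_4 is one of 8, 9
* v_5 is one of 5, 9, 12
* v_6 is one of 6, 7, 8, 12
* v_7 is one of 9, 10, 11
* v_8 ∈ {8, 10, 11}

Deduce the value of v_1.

The 8 variables together cover exactly {5, 6, 7, 8, 9, 10, 11, 12} — 8 values for 8 variables — and 5 appears only in v_5's list, so v_5 = 5.
Among the 7 still-open variables, 7 fits only v_6 (and all 7 values in {6, 7, 8, 9, 10, 11, 12} must be used), so v_6 = 7.
Among the 6 still-open variables, 6 fits only v_2 (and all 6 values in {6, 8, 9, 10, 11, 12} must be used), so v_2 = 6.
The 5 still-open variables together cover exactly {8, 9, 10, 11, 12} — 5 values for 5 variables — and 12 appears only in v_1's list, so v_1 = 12.

12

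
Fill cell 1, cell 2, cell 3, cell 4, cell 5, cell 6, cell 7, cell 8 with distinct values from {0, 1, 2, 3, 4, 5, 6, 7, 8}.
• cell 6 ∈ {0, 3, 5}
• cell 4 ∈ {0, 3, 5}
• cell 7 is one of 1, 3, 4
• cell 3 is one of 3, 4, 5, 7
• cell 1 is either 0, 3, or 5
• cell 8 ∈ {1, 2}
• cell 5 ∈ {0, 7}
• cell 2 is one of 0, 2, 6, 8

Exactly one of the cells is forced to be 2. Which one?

cell 1, cell 4, cell 6 between them cover only {0, 3, 5} — a naked triple. Remove those values from cell 2, cell 3, cell 5, cell 7.
cell 5's domain is down to {7}, so cell 5 = 7. Remove 7 from cell 3.
That leaves cell 3 = 4. Strike 4 from cell 7.
cell 7's domain is down to {1}, so cell 7 = 1. So cell 8 can't be 1.
So 2 goes to cell 8.

cell 8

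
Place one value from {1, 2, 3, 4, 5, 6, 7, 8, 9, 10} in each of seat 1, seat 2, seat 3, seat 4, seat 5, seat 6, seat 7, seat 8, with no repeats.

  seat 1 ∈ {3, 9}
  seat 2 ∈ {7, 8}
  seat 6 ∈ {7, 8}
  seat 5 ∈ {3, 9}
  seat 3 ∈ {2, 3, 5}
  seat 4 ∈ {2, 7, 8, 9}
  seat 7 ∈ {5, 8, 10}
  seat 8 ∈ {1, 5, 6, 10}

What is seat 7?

10

seat 1 and seat 5 between them cover only {3, 9} — a naked pair. Remove those values from seat 3, seat 4.
seat 2 and seat 6 between them cover only {7, 8} — a naked pair. Remove those values from seat 4, seat 7.
That leaves seat 4 = 2. So seat 3 can't be 2.
seat 3 has just one choice, so seat 3 = 5. Remove 5 from seat 7, seat 8.
So seat 7 = 10.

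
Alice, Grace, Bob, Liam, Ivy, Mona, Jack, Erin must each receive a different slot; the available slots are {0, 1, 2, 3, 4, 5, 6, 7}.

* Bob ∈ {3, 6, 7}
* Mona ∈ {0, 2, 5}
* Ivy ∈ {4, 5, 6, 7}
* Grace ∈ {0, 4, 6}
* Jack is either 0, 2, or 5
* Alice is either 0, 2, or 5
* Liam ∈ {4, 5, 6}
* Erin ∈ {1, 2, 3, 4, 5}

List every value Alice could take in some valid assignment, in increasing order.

0, 2, 5

Among the 8 variables, 1 fits only Erin (and all 8 values in {0, 1, 2, 3, 4, 5, 6, 7} must be used), so Erin = 1.
The 7 still-open variables draw from only 7 values {0, 2, 3, 4, 5, 6, 7}, so each is used; only Bob can be 3, hence Bob = 3.
The 6 still-open variables draw from only 6 values {0, 2, 4, 5, 6, 7}, so each is used; only Ivy can be 7, hence Ivy = 7.
Alice, Mona, Jack between them cover only {0, 2, 5} — a naked triple. Remove those values from Grace, Liam.
No further eliminations apply; Alice can still be any of 0, 2, 5.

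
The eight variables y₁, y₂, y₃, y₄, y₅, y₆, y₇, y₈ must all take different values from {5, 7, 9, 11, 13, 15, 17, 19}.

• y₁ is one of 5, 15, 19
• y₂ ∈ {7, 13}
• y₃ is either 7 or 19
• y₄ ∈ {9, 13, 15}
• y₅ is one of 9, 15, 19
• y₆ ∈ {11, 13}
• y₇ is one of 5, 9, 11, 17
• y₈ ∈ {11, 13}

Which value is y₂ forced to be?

7

Among the 8 variables, 17 fits only y₇ (and all 8 values in {5, 7, 9, 11, 13, 15, 17, 19} must be used), so y₇ = 17.
Among the 7 still-open variables, 5 fits only y₁ (and all 7 values in {5, 7, 9, 11, 13, 15, 19} must be used), so y₁ = 5.
y₆ and y₈ between them cover only {11, 13} — a naked pair. Remove those values from y₂, y₄.
So y₂ = 7.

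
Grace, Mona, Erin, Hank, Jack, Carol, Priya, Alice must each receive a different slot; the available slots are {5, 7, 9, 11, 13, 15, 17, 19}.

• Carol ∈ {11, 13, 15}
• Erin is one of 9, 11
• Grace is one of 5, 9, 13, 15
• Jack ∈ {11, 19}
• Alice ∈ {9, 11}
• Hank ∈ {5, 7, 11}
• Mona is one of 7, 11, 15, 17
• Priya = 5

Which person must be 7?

Hank

Priya's domain is down to {5}, so Priya = 5. So Grace, Hank can't be 5.
The 7 still-open variables draw from only 7 values {7, 9, 11, 13, 15, 17, 19}, so each is used; only Mona can be 17, hence Mona = 17.
Among the 6 still-open variables, 7 fits only Hank (and all 6 values in {7, 9, 11, 13, 15, 19} must be used), so Hank = 7.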